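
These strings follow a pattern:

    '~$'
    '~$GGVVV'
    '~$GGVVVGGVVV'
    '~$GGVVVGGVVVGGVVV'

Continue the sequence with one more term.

The strings grow by a fixed suffix GGVVV each time.
Applying this once more to ~$GGVVVGGVVVGGVVV:

~$GGVVVGGVVVGGVVVGGVVV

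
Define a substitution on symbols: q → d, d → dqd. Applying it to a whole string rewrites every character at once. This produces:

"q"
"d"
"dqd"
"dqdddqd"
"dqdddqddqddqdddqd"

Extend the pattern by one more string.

Rewriting the 17 symbols of dqdddqddqddqdddqd one by one yields dqd d dqd dqd dqd d dqd dqd d dqd dqd d dqd dqd dqd d dqd; concatenated:

dqdddqddqddqdddqddqdddqddqdddqddqddqdddqd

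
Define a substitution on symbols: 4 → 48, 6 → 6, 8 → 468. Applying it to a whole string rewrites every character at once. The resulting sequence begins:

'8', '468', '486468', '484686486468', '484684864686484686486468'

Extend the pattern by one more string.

φ(484684864686484686486468) expands symbol-by-symbol to 48 468 48 6 468 48 468 6 48 6 468 6 48 468 48 6 468 6 48 468 6 48 6 468; joining the 24 pieces gives the next term.

484684864684846864864686484684864686484686486468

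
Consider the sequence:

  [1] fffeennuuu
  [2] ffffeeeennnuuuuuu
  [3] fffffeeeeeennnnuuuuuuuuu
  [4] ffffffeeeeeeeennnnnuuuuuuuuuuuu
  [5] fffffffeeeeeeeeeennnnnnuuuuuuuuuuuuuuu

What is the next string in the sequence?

ffffffffeeeeeeeeeeeennnnnnnuuuuuuuuuuuuuuuuuu

Term n consists of n+2 f's, followed by 2n e's, followed by n+1 n's, followed by 3n u's (n = 1, 2, …).
Setting n = 6 gives 8, 12, 7, 18 characters in each block.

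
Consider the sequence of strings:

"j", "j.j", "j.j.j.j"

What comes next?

Every step duplicates the string with '.' between the halves.
Doubling j.j.j.j with '.' between the halves:

j.j.j.j.j.j.j.j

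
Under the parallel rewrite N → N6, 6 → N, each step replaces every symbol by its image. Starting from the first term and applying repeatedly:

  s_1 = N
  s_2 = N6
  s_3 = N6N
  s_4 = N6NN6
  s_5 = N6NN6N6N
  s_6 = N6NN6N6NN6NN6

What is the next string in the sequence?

Rewriting the 13 symbols of N6NN6N6NN6NN6 one by one yields N6 N N6 N6 N N6 N N6 N6 N N6 N6 N; concatenated:

N6NN6N6NN6NN6N6NN6N6N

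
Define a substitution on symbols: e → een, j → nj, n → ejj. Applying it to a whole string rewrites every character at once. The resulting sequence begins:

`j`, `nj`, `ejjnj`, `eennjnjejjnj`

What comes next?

Apply φ to eennjnjejjnj symbol by symbol: e→een, e→een, n→ejj, n→ejj, j→nj, n→ejj, j→nj, e→een, j→nj, j→nj, n→ejj, j→nj; joined: een een ejj ejj nj ejj nj een nj nj ejj nj.

eeneenejjejjnjejjnjeennjnjejjnj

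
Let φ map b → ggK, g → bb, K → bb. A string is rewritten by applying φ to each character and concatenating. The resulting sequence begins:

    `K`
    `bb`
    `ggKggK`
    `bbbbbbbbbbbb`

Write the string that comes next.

ggKggKggKggKggKggKggKggKggKggKggKggK

Expanding bbbbbbbbbbbb: b→ggK, b→ggK, b→ggK, b→ggK, b→ggK, b→ggK, b→ggK, b→ggK, b→ggK, b→ggK, b→ggK, b→ggK. Concatenated: ggK ggK ggK ggK ggK ggK ggK ggK ggK ggK ggK ggK.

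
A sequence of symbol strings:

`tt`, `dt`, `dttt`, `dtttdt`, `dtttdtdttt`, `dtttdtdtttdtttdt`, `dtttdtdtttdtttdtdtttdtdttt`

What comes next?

Each term (from the third on) is the previous term followed by the one before it: term 3 = dt·tt = dttt.
So term 8 is dtttdtdtttdtttdtdtttdtdttt·dtttdtdtttdtttdt.

dtttdtdtttdtttdtdtttdtdtttdtttdtdtttdtttdt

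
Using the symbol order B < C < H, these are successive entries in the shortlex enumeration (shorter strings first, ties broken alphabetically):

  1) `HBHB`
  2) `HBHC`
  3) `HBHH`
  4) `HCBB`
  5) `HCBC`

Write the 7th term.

Continuing the enumeration 2 steps past HCBC: HCBC → HCBH → (answer).

HCCB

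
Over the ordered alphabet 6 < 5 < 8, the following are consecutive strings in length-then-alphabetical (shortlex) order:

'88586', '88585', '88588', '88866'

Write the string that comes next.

88865

Treat 88866 as a base-3 numeral over the given alphabet and add one, carrying through any trailing 8's.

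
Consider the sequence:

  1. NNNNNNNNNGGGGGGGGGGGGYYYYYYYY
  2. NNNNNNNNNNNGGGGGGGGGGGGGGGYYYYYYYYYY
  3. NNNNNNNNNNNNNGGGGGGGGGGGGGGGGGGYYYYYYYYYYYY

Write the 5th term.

NNNNNNNNNNNNNNNNNGGGGGGGGGGGGGGGGGGGGGGGGYYYYYYYYYYYYYYYY

The n-th term is 2n+3 N's then 3n+3 G's then 2n+2 Y's, where the shown terms are n = 3, 4, 5.
At n = 7 the blocks have lengths 17, 24, 16.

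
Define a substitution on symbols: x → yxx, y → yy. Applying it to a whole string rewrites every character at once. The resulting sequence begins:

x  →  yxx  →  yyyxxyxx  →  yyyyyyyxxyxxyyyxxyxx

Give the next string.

yyyyyyyyyyyyyyyxxyxxyyyxxyxxyyyyyyyxxyxxyyyxxyxx

Replace each of the 20 characters of yyyyyyyxxyxxyyyxxyxx in place — yy yy yy yy yy yy yy yxx yxx yy yxx yxx yy yy yy yxx yxx yy yxx yxx — and concatenate.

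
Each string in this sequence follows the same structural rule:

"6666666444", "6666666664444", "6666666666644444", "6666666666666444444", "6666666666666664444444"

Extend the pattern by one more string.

6666666666666666644444444

Reading off run lengths: 6 runs 7, 9, 11, 13, 15; 4 runs 3, 4, 5, 6, 7 — each is linear in n, where the shown terms are n = 3, 4, 5, 6, 7.
Setting n = 8 gives 17, 8 characters in each block.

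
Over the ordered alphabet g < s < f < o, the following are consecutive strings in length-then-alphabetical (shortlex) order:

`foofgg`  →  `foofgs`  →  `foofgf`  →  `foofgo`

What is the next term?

The successor of foofgo increments the rightmost position that isn't already o and resets every position after it to g.

foofsg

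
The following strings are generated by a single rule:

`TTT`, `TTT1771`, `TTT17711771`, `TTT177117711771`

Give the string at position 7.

TTT177117711771177117711771

Each term is the previous one with 1771 appended.
From TTT177117711771, 3 further steps: TTT177117711771 → TTT1771177117711771 → TTT17711771177117711771 → (answer).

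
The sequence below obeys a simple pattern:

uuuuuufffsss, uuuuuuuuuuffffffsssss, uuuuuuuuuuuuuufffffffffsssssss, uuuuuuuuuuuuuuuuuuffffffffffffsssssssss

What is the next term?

The n-th term is 4n+2 u's then 3n f's then 2n+1 s's (n = 1, 2, …).
At n = 5 the blocks have lengths 22, 15, 11.

uuuuuuuuuuuuuuuuuuuuuufffffffffffffffsssssssssss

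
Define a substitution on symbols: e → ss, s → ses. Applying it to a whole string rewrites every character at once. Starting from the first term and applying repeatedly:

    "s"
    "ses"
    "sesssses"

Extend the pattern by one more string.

Apply φ to sesssses symbol by symbol: s→ses, e→ss, s→ses, s→ses, s→ses, s→ses, e→ss, s→ses; joined: ses ss ses ses ses ses ss ses.

sessssessessessesssses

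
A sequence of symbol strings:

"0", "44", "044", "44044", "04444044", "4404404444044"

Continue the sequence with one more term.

044440444404404444044

This is a Fibonacci-style word recurrence s(k) = s(k−2)·s(k−1): e.g. 0·44 = 044.
Continuing: 04444044 · 4404404444044 gives term 7.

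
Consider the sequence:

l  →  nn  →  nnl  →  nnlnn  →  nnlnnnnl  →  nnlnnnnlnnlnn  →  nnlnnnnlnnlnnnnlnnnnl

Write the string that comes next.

This is a Fibonacci-style word recurrence s(k) = s(k−1)·s(k−2): e.g. nn·l = nnl.
The next term joins nnlnnnnlnnlnnnnlnnnnl and nnlnnnnlnnlnn.

nnlnnnnlnnlnnnnlnnnnlnnlnnnnlnnlnn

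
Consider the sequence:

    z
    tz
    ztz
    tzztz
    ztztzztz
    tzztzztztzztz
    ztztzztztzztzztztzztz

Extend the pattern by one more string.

From term 3 onward, concatenate the second-to-last term with the last: z·tz = ztz, tz·ztz = tzztz, …
Continuing: tzztzztztzztz · ztztzztztzztzztztzztz gives term 8.

tzztzztztzztzztztzztztzztzztztzztz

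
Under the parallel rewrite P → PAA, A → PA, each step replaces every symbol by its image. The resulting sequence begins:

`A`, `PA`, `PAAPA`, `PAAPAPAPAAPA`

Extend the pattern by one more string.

Apply φ to PAAPAPAPAAPA symbol by symbol: P→PAA, A→PA, A→PA, P→PAA, A→PA, P→PAA, A→PA, P→PAA, A→PA, A→PA, P→PAA, A→PA; joined: PAA PA PA PAA PA PAA PA PAA PA PA PAA PA.

PAAPAPAPAAPAPAAPAPAAPAPAPAAPA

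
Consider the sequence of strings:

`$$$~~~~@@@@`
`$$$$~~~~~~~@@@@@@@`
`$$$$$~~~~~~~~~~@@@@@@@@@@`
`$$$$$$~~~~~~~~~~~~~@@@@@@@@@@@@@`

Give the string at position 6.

$$$$$$$$~~~~~~~~~~~~~~~~~~~@@@@@@@@@@@@@@@@@@@

Each string has the form $^{n+1} ~^{3n-2} @^{3n-2}, where the shown terms are n = 2, 3, 4, 5.
Setting n = 7 gives 8, 19, 19 characters in each block.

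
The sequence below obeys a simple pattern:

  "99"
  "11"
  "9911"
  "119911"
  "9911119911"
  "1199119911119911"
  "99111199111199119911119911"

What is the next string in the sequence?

From term 3 onward, concatenate the second-to-last term with the last: 99·11 = 9911, 11·9911 = 119911, …
So term 8 is 1199119911119911·99111199111199119911119911.

119911991111991199111199111199119911119911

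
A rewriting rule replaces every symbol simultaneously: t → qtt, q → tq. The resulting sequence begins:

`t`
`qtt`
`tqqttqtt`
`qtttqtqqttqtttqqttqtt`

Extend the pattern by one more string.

φ(qtttqtqqttqtttqqttqtt) expands symbol-by-symbol to tq qtt qtt qtt tq qtt tq tq qtt qtt tq qtt qtt qtt tq tq qtt qtt tq qtt qtt; joining the 21 pieces gives the next term.

tqqttqttqtttqqtttqtqqttqtttqqttqttqtttqtqqttqtttqqttqtt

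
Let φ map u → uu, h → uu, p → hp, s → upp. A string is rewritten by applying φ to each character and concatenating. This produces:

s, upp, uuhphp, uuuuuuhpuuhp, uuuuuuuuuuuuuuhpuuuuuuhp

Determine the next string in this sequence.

uuuuuuuuuuuuuuuuuuuuuuuuuuuuuuhpuuuuuuuuuuuuuuhp

Replace each of the 24 characters of uuuuuuuuuuuuuuhpuuuuuuhp in place — uu uu uu uu uu uu uu uu uu uu uu uu uu uu uu hp uu uu uu uu uu uu uu hp — and concatenate.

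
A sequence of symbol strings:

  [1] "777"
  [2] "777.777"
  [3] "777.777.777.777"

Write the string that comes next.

777.777.777.777.777.777.777.777

Each string is two copies of the previous one joined by '.'.
One more doubling of 777.777.777.777 gives the answer.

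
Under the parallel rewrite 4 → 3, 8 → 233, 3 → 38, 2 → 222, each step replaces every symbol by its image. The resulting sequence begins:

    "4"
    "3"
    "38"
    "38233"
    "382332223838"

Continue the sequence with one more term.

3823322238382222222223823338233

Apply φ to 382332223838 symbol by symbol: 3→38, 8→233, 2→222, 3→38, 3→38, 2→222, 2→222, 2→222, 3→38, 8→233, 3→38, 8→233; joined: 38 233 222 38 38 222 222 222 38 233 38 233.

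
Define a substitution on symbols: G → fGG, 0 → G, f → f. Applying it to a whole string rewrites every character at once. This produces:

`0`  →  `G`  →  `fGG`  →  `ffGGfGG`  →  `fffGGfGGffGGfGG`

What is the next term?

Replace each of the 15 characters of fffGGfGGffGGfGG in place — f f f fGG fGG f fGG fGG f f fGG fGG f fGG fGG — and concatenate.

ffffGGfGGffGGfGGfffGGfGGffGGfGG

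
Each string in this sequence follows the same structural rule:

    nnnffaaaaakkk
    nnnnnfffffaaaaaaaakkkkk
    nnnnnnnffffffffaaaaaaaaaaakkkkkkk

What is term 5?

Term n consists of 2n+1 n's, followed by 3n-1 f's, followed by 3n+2 a's, followed by 2n+1 k's (n = 1, 2, …).
Setting n = 5 gives 11, 14, 17, 11 characters in each block.

nnnnnnnnnnnffffffffffffffaaaaaaaaaaaaaaaaakkkkkkkkkkk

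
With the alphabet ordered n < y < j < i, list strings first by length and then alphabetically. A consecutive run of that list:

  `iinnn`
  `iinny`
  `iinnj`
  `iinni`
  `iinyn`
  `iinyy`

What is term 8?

Continuing the enumeration 2 steps past iinyy: iinyy → iinyj → (answer).

iinyi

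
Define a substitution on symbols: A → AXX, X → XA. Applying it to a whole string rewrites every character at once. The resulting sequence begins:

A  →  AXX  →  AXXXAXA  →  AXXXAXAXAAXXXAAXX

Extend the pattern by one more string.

Applying the rule to each of the 17 symbols of AXXXAXAXAAXXXAAXX gives the pieces AXX XA XA XA AXX XA AXX XA AXX AXX XA XA XA AXX AXX XA XA, which concatenate to the answer.

AXXXAXAXAAXXXAAXXXAAXXAXXXAXAXAAXXAXXXAXA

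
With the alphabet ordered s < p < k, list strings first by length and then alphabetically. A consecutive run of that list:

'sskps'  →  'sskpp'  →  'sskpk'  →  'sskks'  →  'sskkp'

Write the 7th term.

spsss

Stepping forward 2 times from sskkp: sskkp → sskkk, then the target.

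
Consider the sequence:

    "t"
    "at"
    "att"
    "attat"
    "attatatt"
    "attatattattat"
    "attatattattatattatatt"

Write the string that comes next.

From term 3 onward, concatenate the last term with the second-to-last: at·t = att, att·at = attat, …
Continuing: attatattattatattatatt · attatattattat gives term 8.

attatattattatattatattattatattattat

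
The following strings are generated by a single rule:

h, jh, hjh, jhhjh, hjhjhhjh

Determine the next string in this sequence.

From term 3 onward, concatenate the second-to-last term with the last: h·jh = hjh, jh·hjh = jhhjh, …
Continuing: jhhjh · hjhjhhjh gives term 6.

jhhjhhjhjhhjh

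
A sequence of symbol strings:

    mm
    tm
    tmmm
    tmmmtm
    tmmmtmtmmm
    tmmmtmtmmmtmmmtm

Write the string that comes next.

tmmmtmtmmmtmmmtmtmmmtmtmmm

Each term (from the third on) is the previous term followed by the one before it: term 3 = tm·mm = tmmm.
Continuing: tmmmtmtmmmtmmmtm · tmmmtmtmmm gives term 7.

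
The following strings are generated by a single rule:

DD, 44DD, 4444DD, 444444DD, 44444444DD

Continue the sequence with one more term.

4444444444DD

Each term is the previous one with 44 prepended.
One more step from 44444444DD gives the answer.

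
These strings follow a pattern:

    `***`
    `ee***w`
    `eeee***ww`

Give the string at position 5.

eeeeeeee***wwww

s(k+1) = ee·s(k)·w, so each term gains ee as a prefix and w as a suffix.
From eeee***ww, 2 further steps: eeee***ww → eeeeee***www → (answer).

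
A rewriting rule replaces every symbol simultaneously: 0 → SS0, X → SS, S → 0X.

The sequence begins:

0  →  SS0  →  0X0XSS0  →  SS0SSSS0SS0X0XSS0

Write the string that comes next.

Applying the rule to each of the 17 symbols of SS0SSSS0SS0X0XSS0 gives the pieces 0X 0X SS0 0X 0X 0X 0X SS0 0X 0X SS0 SS SS0 SS 0X 0X SS0, which concatenate to the answer.

0X0XSS00X0X0X0XSS00X0XSS0SSSS0SS0X0XSS0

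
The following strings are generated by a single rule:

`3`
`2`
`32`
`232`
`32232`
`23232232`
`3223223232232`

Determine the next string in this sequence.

This is a Fibonacci-style word recurrence s(k) = s(k−2)·s(k−1): e.g. 3·2 = 32.
So term 8 is 23232232·3223223232232.

232322323223223232232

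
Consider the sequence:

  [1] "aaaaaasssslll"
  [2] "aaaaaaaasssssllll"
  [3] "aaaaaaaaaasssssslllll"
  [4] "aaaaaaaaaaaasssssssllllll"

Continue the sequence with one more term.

Term n consists of 2n a's, followed by n+1 s's, followed by n l's, where the shown terms are n = 3, 4, 5, 6.
For the next term, n = 7, so the run lengths are 14, 8, 7.

aaaaaaaaaaaaaasssssssslllllll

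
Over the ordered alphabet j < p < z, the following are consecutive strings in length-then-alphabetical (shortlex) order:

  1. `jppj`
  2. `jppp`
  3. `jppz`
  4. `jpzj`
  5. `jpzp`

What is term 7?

Continuing the enumeration 2 steps past jpzp: jpzp → jpzz → (answer).

jzjj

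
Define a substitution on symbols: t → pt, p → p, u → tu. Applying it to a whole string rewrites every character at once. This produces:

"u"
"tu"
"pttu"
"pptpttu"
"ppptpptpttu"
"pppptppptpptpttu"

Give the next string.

Replace each of the 16 characters of pppptppptpptpttu in place — p p p p pt p p p pt p p pt p pt pt tu — and concatenate.

ppppptpppptppptpptpttu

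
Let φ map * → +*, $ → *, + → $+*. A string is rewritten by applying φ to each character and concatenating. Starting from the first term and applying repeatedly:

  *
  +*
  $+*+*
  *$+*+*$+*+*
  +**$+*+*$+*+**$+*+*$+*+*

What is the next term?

$+*+*+**$+*+*$+*+**$+*+*$+*+*+**$+*+*$+*+**$+*+*$+*+*

Replace each of the 24 characters of +**$+*+*$+*+**$+*+*$+*+* in place — $+* +* +* * $+* +* $+* +* * $+* +* $+* +* +* * $+* +* $+* +* * $+* +* $+* +* — and concatenate.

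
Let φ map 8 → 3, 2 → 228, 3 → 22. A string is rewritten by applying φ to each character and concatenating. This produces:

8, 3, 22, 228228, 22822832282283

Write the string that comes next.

Rewriting the 14 symbols of 22822832282283 one by one yields 228 228 3 228 228 3 22 228 228 3 228 228 3 22; concatenated:

22822832282283222282283228228322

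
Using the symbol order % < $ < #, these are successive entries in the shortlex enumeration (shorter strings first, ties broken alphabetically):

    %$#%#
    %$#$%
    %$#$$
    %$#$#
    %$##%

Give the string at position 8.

Stepping forward 3 times from %$##%: %$##% → %$##$ → %$###, then the target.

%#%%%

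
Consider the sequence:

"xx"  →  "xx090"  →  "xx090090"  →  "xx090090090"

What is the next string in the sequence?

xx090090090090

Each term is the previous one with 090 appended.
One more step from xx090090090 gives the answer.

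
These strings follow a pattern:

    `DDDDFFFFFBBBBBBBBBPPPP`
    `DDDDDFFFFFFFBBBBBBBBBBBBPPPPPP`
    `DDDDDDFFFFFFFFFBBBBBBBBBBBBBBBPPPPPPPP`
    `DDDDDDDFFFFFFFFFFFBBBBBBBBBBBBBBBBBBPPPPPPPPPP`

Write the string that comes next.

Each string has the form D^{n+2} F^{2n+1} B^{3n+3} P^{2n}, where the shown terms are n = 2, 3, 4, 5.
For the next term, n = 6, so the run lengths are 8, 13, 21, 12.

DDDDDDDDFFFFFFFFFFFFFBBBBBBBBBBBBBBBBBBBBBPPPPPPPPPPPP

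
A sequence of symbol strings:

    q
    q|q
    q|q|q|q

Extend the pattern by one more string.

q|q|q|q|q|q|q|q

s(k+1) = s(k)·|·s(k) — each term doubles the last with '|' between the halves.
One more doubling of q|q|q|q gives the answer.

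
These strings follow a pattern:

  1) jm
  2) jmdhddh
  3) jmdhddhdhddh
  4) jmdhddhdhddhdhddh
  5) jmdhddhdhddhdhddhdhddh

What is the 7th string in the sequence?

jmdhddhdhddhdhddhdhddhdhddhdhddh

The strings grow by a fixed suffix dhddh each time.
From jmdhddhdhddhdhddhdhddh, 2 further steps: jmdhddhdhddhdhddhdhddh → jmdhddhdhddhdhddhdhddhdhddh → (answer).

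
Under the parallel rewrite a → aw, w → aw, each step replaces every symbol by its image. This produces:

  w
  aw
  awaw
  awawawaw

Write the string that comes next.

awawawawawawawaw

Apply φ to awawawaw symbol by symbol: a→aw, w→aw, a→aw, w→aw, a→aw, w→aw, a→aw, w→aw; joined: aw aw aw aw aw aw aw aw.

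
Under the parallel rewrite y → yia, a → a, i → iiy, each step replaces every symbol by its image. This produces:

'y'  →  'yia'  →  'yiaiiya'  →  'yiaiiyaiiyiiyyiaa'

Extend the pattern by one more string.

Applying the rule to each of the 17 symbols of yiaiiyaiiyiiyyiaa gives the pieces yia iiy a iiy iiy yia a iiy iiy yia iiy iiy yia yia iiy a a, which concatenate to the answer.

yiaiiyaiiyiiyyiaaiiyiiyyiaiiyiiyyiayiaiiyaa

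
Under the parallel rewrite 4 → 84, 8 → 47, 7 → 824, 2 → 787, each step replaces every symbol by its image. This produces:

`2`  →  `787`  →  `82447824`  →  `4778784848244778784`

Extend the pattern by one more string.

848248244782447844784477878484824824478244784

φ(4778784848244778784) expands symbol-by-symbol to 84 824 824 47 824 47 84 47 84 47 787 84 84 824 824 47 824 47 84; joining the 19 pieces gives the next term.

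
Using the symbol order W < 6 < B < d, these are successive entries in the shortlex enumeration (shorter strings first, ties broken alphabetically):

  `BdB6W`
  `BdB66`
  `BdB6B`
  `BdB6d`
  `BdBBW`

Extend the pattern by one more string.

BdBB6

The successor of BdBBW increments the rightmost position that isn't already d and resets every position after it to W.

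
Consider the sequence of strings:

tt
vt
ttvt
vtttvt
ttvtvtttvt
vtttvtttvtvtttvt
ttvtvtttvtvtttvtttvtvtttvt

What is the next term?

From term 3 onward, concatenate the second-to-last term with the last: tt·vt = ttvt, vt·ttvt = vtttvt, …
Continuing: vtttvtttvtvtttvt · ttvtvtttvtvtttvtttvtvtttvt gives term 8.

vtttvtttvtvtttvtttvtvtttvtvtttvtttvtvtttvt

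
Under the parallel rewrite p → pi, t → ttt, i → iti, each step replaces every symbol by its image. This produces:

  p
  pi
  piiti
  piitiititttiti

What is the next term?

Rewriting the 14 symbols of piitiititttiti one by one yields pi iti iti ttt iti iti ttt iti ttt ttt ttt iti ttt iti; concatenated:

piitiititttitiititttititttttttttititttiti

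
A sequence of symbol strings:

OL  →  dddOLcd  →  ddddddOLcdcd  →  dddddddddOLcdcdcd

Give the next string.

ddddddddddddOLcdcdcdcd

Every step adds ddd to the front and cd to the end of the previous string.
So the next term is ddd·dddddddddOLcdcdcd·cd.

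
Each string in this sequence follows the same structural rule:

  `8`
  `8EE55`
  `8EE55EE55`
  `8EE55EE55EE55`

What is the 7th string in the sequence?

8EE55EE55EE55EE55EE55EE55

Every step adds EE55 to the end: s(k+1) = s(k)·EE55.
From 8EE55EE55EE55, 3 further steps: 8EE55EE55EE55 → 8EE55EE55EE55EE55 → 8EE55EE55EE55EE55EE55 → (answer).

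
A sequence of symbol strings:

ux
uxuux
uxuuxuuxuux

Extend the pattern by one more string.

Every step duplicates the string with 'u' between the halves.
Doubling uxuuxuuxuux with 'u' between the halves:

uxuuxuuxuuxuuxuuxuuxuux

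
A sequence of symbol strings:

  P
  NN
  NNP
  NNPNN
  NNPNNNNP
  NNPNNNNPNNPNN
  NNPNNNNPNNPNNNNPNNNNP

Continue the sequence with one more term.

This is a Fibonacci-style word recurrence s(k) = s(k−1)·s(k−2): e.g. NN·P = NNP.
So term 8 is NNPNNNNPNNPNNNNPNNNNP·NNPNNNNPNNPNN.

NNPNNNNPNNPNNNNPNNNNPNNPNNNNPNNPNN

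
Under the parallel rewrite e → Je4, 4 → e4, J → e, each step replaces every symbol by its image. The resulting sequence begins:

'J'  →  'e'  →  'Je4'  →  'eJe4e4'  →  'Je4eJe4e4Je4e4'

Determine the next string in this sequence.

φ(Je4eJe4e4Je4e4) expands symbol-by-symbol to e Je4 e4 Je4 e Je4 e4 Je4 e4 e Je4 e4 Je4 e4; joining the 14 pieces gives the next term.

eJe4e4Je4eJe4e4Je4e4eJe4e4Je4e4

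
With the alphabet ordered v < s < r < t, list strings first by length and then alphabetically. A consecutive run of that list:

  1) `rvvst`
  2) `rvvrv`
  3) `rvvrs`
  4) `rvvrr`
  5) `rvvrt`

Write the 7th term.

rvvts

Continuing the enumeration 2 steps past rvvrt: rvvrt → rvvtv → (answer).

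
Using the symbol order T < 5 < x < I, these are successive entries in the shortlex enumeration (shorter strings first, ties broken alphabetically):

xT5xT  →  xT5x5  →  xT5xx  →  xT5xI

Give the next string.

xT5IT

The successor of xT5xI increments the rightmost position that isn't already I and resets every position after it to T.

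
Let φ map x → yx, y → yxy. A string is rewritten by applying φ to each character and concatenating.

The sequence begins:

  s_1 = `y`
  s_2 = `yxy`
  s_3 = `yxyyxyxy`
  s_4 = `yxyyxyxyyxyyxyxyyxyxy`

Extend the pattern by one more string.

Rewriting the 21 symbols of yxyyxyxyyxyyxyxyyxyxy one by one yields yxy yx yxy yxy yx yxy yx yxy yxy yx yxy yxy yx yxy yx yxy yxy yx yxy yx yxy; concatenated:

yxyyxyxyyxyyxyxyyxyxyyxyyxyxyyxyyxyxyyxyxyyxyyxyxyyxyxy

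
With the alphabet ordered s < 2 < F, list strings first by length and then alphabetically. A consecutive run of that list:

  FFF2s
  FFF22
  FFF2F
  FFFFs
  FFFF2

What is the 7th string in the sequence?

Stepping forward 2 times from FFFF2: FFFF2 → FFFFF, then the target.

ssssss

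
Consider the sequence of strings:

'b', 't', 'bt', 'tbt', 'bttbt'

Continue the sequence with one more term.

This is a Fibonacci-style word recurrence s(k) = s(k−2)·s(k−1): e.g. b·t = bt.
So term 6 is tbt·bttbt.

tbtbttbt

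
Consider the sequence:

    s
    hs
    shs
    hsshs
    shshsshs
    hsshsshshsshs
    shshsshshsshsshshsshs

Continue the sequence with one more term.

This is a Fibonacci-style word recurrence s(k) = s(k−2)·s(k−1): e.g. s·hs = shs.
So term 8 is hsshsshshsshs·shshsshshsshsshshsshs.

hsshsshshsshsshshsshshsshsshshsshs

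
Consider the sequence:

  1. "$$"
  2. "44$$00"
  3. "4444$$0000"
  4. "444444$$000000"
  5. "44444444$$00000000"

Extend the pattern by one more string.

Each term wraps the previous one in 44 on the left and 00 on the right.
Applying this once more to 44444444$$00000000:

4444444444$$0000000000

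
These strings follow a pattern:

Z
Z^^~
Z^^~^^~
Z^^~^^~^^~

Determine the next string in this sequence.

Every step adds ^^~ to the end: s(k+1) = s(k)·^^~.
One more step from Z^^~^^~^^~ gives the answer.

Z^^~^^~^^~^^~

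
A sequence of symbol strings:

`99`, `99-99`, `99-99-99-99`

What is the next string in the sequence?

s(k+1) = s(k)·-·s(k) — each term doubles the last with '-' between the halves.
One more doubling of 99-99-99-99 gives the answer.

99-99-99-99-99-99-99-99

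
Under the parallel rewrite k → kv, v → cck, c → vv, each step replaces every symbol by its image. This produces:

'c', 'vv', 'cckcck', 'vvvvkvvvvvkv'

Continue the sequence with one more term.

cckcckcckcckkvcckcckcckcckcckkvcck

Expanding vvvvkvvvvvkv: v→cck, v→cck, v→cck, v→cck, k→kv, v→cck, v→cck, v→cck, v→cck, v→cck, k→kv, v→cck. Concatenated: cck cck cck cck kv cck cck cck cck cck kv cck.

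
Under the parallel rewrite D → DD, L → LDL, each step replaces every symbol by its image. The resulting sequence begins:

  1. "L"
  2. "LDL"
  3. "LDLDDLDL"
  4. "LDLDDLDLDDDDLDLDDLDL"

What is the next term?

Applying the rule to each of the 20 symbols of LDLDDLDLDDDDLDLDDLDL gives the pieces LDL DD LDL DD DD LDL DD LDL DD DD DD DD LDL DD LDL DD DD LDL DD LDL, which concatenate to the answer.

LDLDDLDLDDDDLDLDDLDLDDDDDDDDLDLDDLDLDDDDLDLDDLDL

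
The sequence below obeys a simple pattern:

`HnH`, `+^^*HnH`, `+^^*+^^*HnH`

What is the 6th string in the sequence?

+^^*+^^*+^^*+^^*+^^*HnH

The strings grow by a fixed prefix +^^* each time.
From +^^*+^^*HnH, 3 further steps: +^^*+^^*HnH → +^^*+^^*+^^*HnH → +^^*+^^*+^^*+^^*HnH → (answer).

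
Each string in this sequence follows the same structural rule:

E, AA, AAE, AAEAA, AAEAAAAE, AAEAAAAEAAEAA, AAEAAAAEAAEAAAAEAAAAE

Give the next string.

AAEAAAAEAAEAAAAEAAAAEAAEAAAAEAAEAA

Each term (from the third on) is the previous term followed by the one before it: term 3 = AA·E = AAE.
Continuing: AAEAAAAEAAEAAAAEAAAAE · AAEAAAAEAAEAA gives term 8.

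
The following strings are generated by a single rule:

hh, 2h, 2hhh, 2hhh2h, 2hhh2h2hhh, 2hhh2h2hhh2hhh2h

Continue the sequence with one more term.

Each term (from the third on) is the previous term followed by the one before it: term 3 = 2h·hh = 2hhh.
Continuing: 2hhh2h2hhh2hhh2h · 2hhh2h2hhh gives term 7.

2hhh2h2hhh2hhh2h2hhh2h2hhh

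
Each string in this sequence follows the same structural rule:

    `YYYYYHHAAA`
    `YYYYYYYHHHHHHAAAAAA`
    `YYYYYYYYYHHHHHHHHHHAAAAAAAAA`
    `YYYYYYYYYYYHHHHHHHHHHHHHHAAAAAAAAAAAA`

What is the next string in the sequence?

Reading off run lengths: Y runs 5, 7, 9, 11; H runs 2, 6, 10, 14; A runs 3, 6, 9, 12 — each is linear in n (n = 1, 2, …).
At n = 5 the blocks have lengths 13, 18, 15.

YYYYYYYYYYYYYHHHHHHHHHHHHHHHHHHAAAAAAAAAAAAAAA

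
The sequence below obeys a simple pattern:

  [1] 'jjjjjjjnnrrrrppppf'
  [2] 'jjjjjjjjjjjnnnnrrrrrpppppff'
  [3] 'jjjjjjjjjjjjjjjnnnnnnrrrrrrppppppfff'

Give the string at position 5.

Term n consists of 4n+3 j's, followed by 2n n's, followed by n+3 r's, followed by n+3 p's, followed by n f's (n = 1, 2, …).
Setting n = 5 gives 23, 10, 8, 8, 5 characters in each block.

jjjjjjjjjjjjjjjjjjjjjjjnnnnnnnnnnrrrrrrrrppppppppfffff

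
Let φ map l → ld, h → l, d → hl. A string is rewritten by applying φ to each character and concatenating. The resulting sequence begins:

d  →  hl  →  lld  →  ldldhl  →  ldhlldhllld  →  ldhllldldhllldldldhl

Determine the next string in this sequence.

ldhllldldldhlldhllldldldhlldhlldhllld

Replace each of the 20 characters of ldhllldldhllldldldhl in place — ld hl l ld ld ld hl ld hl l ld ld ld hl ld hl ld hl l ld — and concatenate.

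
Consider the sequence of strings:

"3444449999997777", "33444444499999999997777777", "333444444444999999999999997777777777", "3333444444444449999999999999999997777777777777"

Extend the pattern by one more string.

33333444444444444499999999999999999999997777777777777777

Each string has the form 3^{n} 4^{2n+3} 9^{4n+2} 7^{3n+1} (n = 1, 2, …).
For the next term, n = 5, so the run lengths are 5, 13, 22, 16.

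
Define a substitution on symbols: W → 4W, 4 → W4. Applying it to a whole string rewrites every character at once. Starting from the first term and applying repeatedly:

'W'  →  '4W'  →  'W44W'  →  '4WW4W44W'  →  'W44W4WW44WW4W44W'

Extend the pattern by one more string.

Rewriting the 16 symbols of W44W4WW44WW4W44W one by one yields 4W W4 W4 4W W4 4W 4W W4 W4 4W 4W W4 4W W4 W4 4W; concatenated:

4WW4W44WW44W4WW4W44W4WW44WW4W44W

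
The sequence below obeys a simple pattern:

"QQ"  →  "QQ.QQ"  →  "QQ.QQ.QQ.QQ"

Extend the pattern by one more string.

QQ.QQ.QQ.QQ.QQ.QQ.QQ.QQ

Each string is two copies of the previous one joined by '.'.
So the next term is two copies of QQ.QQ.QQ.QQ with '.' between the halves.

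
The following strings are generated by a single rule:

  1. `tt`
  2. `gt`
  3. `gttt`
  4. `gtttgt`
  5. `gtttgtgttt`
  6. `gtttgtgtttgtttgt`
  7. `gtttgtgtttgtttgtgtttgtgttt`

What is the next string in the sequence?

From term 3 onward, concatenate the last term with the second-to-last: gt·tt = gttt, gttt·gt = gtttgt, …
So term 8 is gtttgtgtttgtttgtgtttgtgttt·gtttgtgtttgtttgt.

gtttgtgtttgtttgtgtttgtgtttgtttgtgtttgtttgt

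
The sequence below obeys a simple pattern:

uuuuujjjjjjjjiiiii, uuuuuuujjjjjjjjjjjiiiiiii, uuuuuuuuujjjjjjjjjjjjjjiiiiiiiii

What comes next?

uuuuuuuuuuujjjjjjjjjjjjjjjjjiiiiiiiiiii

The n-th term is 2n+1 u's then 3n+2 j's then 2n+1 i's, where the shown terms are n = 2, 3, 4.
At n = 5 the blocks have lengths 11, 17, 11.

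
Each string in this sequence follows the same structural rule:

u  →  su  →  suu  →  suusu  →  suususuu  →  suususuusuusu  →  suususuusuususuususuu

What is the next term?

Each term (from the third on) is the previous term followed by the one before it: term 3 = su·u = suu.
The next term joins suususuusuususuususuu and suususuusuusu.

suususuusuususuususuusuususuusuusu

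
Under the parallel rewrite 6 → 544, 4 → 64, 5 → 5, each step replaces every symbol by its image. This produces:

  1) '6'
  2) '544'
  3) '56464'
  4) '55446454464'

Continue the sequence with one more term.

Expanding 55446454464: 5→5, 5→5, 4→64, 4→64, 6→544, 4→64, 5→5, 4→64, 4→64, 6→544, 4→64. Concatenated: 5 5 64 64 544 64 5 64 64 544 64.

556464544645646454464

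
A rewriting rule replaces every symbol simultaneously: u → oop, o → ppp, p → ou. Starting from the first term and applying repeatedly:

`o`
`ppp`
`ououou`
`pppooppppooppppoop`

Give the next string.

φ(pppooppppooppppoop) expands symbol-by-symbol to ou ou ou ppp ppp ou ou ou ou ppp ppp ou ou ou ou ppp ppp ou; joining the 18 pieces gives the next term.

ouououppppppououououppppppououououppppppou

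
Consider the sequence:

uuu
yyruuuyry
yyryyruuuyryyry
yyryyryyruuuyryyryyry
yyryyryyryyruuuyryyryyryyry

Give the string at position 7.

Each term wraps the previous one in yyr on the left and yry on the right.
From yyryyryyryyruuuyryyryyryyry, 2 further steps: yyryyryyryyruuuyryyryyryyry → yyryyryyryyryyruuuyryyryyryyryyry → (answer).

yyryyryyryyryyryyruuuyryyryyryyryyryyry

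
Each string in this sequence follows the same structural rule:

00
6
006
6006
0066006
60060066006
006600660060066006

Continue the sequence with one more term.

Each term (from the third on) is the two preceding terms concatenated in order: term 3 = 00·6 = 006.
Continuing: 60060066006 · 006600660060066006 gives term 8.

60060066006006600660060066006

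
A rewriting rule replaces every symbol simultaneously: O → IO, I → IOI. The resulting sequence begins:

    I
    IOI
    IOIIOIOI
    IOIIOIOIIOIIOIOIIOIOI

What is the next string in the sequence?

Rewriting the 21 symbols of IOIIOIOIIOIIOIOIIOIOI one by one yields IOI IO IOI IOI IO IOI IO IOI IOI IO IOI IOI IO IOI IO IOI IOI IO IOI IO IOI; concatenated:

IOIIOIOIIOIIOIOIIOIOIIOIIOIOIIOIIOIOIIOIOIIOIIOIOIIOIOI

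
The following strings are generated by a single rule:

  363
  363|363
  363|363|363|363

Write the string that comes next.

363|363|363|363|363|363|363|363

Every step duplicates the string with '|' between the halves.
So the next term is two copies of 363|363|363|363 with '|' between the halves.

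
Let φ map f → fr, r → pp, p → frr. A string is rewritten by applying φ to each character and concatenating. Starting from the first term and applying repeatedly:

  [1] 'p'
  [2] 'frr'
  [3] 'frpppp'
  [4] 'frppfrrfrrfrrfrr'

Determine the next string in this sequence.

Applying the rule to each of the 16 symbols of frppfrrfrrfrrfrr gives the pieces fr pp frr frr fr pp pp fr pp pp fr pp pp fr pp pp, which concatenate to the answer.

frppfrrfrrfrppppfrppppfrppppfrpppp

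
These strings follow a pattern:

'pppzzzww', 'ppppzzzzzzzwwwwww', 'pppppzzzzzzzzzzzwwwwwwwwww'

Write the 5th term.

pppppppzzzzzzzzzzzzzzzzzzzwwwwwwwwwwwwwwwwww

Reading off run lengths: p runs 3, 4, 5; z runs 3, 7, 11; w runs 2, 6, 10 — each is linear in n (n = 1, 2, …).
At n = 5 the blocks have lengths 7, 19, 18.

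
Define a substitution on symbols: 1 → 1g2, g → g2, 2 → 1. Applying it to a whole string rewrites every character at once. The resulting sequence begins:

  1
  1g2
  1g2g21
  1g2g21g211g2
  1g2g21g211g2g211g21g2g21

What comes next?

Rewriting the 24 symbols of 1g2g21g211g2g211g21g2g21 one by one yields 1g2 g2 1 g2 1 1g2 g2 1 1g2 1g2 g2 1 g2 1 1g2 1g2 g2 1 1g2 g2 1 g2 1 1g2; concatenated:

1g2g21g211g2g211g21g2g21g211g21g2g211g2g21g211g2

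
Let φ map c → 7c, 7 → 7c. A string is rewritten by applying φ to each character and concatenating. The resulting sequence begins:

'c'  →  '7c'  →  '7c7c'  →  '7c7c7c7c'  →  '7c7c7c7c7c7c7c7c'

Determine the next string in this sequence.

7c7c7c7c7c7c7c7c7c7c7c7c7c7c7c7c

Applying the rule to each of the 16 symbols of 7c7c7c7c7c7c7c7c gives the pieces 7c 7c 7c 7c 7c 7c 7c 7c 7c 7c 7c 7c 7c 7c 7c 7c, which concatenate to the answer.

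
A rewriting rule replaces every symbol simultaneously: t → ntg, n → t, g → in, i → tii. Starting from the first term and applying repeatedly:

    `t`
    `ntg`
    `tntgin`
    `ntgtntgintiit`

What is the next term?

Applying the rule to each of the 13 symbols of ntgtntgintiit gives the pieces t ntg in ntg t ntg in tii t ntg tii tii ntg, which concatenate to the answer.

tntginntgtntgintiitntgtiitiintg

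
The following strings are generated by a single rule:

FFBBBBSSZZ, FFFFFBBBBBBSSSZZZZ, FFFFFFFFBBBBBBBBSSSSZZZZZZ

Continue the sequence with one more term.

FFFFFFFFFFFBBBBBBBBBBSSSSSZZZZZZZZ

The n-th term is 3n-1 F's then 2n+2 B's then n+1 S's then 2n Z's (n = 1, 2, …).
At n = 4 the blocks have lengths 11, 10, 5, 8.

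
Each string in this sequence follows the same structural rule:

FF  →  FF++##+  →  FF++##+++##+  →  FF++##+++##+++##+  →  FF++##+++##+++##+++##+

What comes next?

FF++##+++##+++##+++##+++##+

The strings grow by a fixed suffix ++##+ each time.
One more step from FF++##+++##+++##+++##+ gives the answer.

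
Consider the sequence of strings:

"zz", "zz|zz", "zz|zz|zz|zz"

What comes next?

zz|zz|zz|zz|zz|zz|zz|zz

Every step duplicates the string with '|' between the halves.
So the next term is two copies of zz|zz|zz|zz with '|' between the halves.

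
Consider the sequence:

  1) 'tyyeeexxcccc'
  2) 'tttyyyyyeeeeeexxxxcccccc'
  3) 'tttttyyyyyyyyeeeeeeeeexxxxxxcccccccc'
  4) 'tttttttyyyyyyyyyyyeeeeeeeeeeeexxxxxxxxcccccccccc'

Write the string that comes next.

tttttttttyyyyyyyyyyyyyyeeeeeeeeeeeeeeexxxxxxxxxxcccccccccccc

Term n consists of 2n-1 t's, followed by 3n-1 y's, followed by 3n e's, followed by 2n x's, followed by 2n+2 c's (n = 1, 2, …).
Setting n = 5 gives 9, 14, 15, 10, 12 characters in each block.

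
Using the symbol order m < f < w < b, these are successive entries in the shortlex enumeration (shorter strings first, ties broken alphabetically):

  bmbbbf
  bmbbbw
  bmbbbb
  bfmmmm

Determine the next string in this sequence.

bfmmmf

The successor of bfmmmm increments the rightmost position that isn't already b and resets every position after it to m.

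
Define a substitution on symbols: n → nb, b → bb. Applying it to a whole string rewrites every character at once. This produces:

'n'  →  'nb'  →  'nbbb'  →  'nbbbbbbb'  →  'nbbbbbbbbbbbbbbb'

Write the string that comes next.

nbbbbbbbbbbbbbbbbbbbbbbbbbbbbbbb

φ(nbbbbbbbbbbbbbbb) expands symbol-by-symbol to nb bb bb bb bb bb bb bb bb bb bb bb bb bb bb bb; joining the 16 pieces gives the next term.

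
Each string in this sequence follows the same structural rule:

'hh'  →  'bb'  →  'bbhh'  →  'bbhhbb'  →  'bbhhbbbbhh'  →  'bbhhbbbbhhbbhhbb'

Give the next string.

bbhhbbbbhhbbhhbbbbhhbbbbhh

This is a Fibonacci-style word recurrence s(k) = s(k−1)·s(k−2): e.g. bb·hh = bbhh.
The next term joins bbhhbbbbhhbbhhbb and bbhhbbbbhh.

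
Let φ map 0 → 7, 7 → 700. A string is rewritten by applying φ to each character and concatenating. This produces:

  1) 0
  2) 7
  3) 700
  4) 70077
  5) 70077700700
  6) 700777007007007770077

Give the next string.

7007770070070077700777007770070070077700700

Replace each of the 21 characters of 700777007007007770077 in place — 700 7 7 700 700 700 7 7 700 7 7 700 7 7 700 700 700 7 7 700 700 — and concatenate.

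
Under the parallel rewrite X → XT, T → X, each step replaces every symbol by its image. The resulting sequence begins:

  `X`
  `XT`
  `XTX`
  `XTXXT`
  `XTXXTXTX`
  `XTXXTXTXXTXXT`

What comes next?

φ(XTXXTXTXXTXXT) expands symbol-by-symbol to XT X XT XT X XT X XT XT X XT XT X; joining the 13 pieces gives the next term.

XTXXTXTXXTXXTXTXXTXTX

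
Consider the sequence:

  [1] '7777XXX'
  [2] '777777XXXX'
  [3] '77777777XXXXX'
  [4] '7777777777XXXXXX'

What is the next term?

777777777777XXXXXXX

Reading off run lengths: 7 runs 4, 6, 8, 10; X runs 3, 4, 5, 6 — each is linear in n, where the shown terms are n = 2, 3, 4, 5.
For the next term, n = 6, so the run lengths are 12, 7.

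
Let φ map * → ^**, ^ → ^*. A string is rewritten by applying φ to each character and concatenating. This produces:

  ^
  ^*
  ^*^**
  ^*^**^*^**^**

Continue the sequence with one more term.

^*^**^*^**^**^*^**^*^**^**^*^**^**

φ(^*^**^*^**^**) expands symbol-by-symbol to ^* ^** ^* ^** ^** ^* ^** ^* ^** ^** ^* ^** ^**; joining the 13 pieces gives the next term.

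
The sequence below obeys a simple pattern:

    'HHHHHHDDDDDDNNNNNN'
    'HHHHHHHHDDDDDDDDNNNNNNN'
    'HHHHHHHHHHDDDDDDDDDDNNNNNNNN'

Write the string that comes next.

Each string has the form H^{2n} D^{2n} N^{n+3}, where the shown terms are n = 3, 4, 5.
For the next term, n = 6, so the run lengths are 12, 12, 9.

HHHHHHHHHHHHDDDDDDDDDDDDNNNNNNNNN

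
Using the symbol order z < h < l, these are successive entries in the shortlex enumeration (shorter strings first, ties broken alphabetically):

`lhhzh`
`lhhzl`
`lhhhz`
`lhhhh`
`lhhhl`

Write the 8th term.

lhhll

Advancing 3 positions from lhhhl through lhhhl → lhhlz → lhhlh reaches term 8.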